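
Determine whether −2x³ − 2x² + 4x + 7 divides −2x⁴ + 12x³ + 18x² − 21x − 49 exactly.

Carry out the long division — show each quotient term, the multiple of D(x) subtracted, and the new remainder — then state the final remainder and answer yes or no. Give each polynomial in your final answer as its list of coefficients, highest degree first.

Step 1: lead(−2x⁴ + 12x³ + 18x² − 21x − 49) ÷ lead(D) = −2x⁴ ÷ −2x³ = x. Subtract (x)·D = −2x⁴ − 2x³ + 4x² + 7x. Remainder: 14x³ + 14x² − 28x − 49.
Step 2: lead(14x³ + 14x² − 28x − 49) ÷ lead(D) = 14x³ ÷ −2x³ = −7. Subtract (−7)·D = 14x³ + 14x² − 28x − 49. Remainder: 0.

R = [0], so D(x) is a factor of P(x). yes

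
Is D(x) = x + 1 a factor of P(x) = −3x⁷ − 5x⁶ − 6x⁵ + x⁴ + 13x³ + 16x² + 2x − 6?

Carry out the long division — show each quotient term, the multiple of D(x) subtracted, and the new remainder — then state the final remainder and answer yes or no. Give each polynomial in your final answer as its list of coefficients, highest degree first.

R = [0], so D(x) is a factor of P(x). yes

Step 1: lead(−3x⁷ − 5x⁶ − 6x⁵ + x⁴ + 13x³ + 16x² + 2x − 6) ÷ lead(D) = −3x⁷ ÷ x = −3x⁶. Subtract (−3x⁶)·D = −3x⁷ − 3x⁶. Remainder: −2x⁶ − 6x⁵ + x⁴ + 13x³ + 16x² + 2x − 6.
Step 2: lead(−2x⁶ − 6x⁵ + x⁴ + 13x³ + 16x² + 2x − 6) ÷ lead(D) = −2x⁶ ÷ x = −2x⁵. Subtract (−2x⁵)·D = −2x⁶ − 2x⁵. Remainder: −4x⁵ + x⁴ + 13x³ + 16x² + 2x − 6.
Step 3: lead(−4x⁵ + x⁴ + 13x³ + 16x² + 2x − 6) ÷ lead(D) = −4x⁵ ÷ x = −4x⁴. Subtract (−4x⁴)·D = −4x⁵ − 4x⁴. Remainder: 5x⁴ + 13x³ + 16x² + 2x − 6.
Step 4: lead(5x⁴ + 13x³ + 16x² + 2x − 6) ÷ lead(D) = 5x⁴ ÷ x = 5x³. Subtract (5x³)·D = 5x⁴ + 5x³. Remainder: 8x³ + 16x² + 2x − 6.
Step 5: lead(8x³ + 16x² + 2x − 6) ÷ lead(D) = 8x³ ÷ x = 8x². Subtract (8x²)·D = 8x³ + 8x². Remainder: 8x² + 2x − 6.
Step 6: lead(8x² + 2x − 6) ÷ lead(D) = 8x² ÷ x = 8x. Subtract (8x)·D = 8x² + 8x. Remainder: −6x − 6.
Step 7: lead(−6x − 6) ÷ lead(D) = −6x ÷ x = −6. Subtract (−6)·D = −6x − 6. Remainder: 0.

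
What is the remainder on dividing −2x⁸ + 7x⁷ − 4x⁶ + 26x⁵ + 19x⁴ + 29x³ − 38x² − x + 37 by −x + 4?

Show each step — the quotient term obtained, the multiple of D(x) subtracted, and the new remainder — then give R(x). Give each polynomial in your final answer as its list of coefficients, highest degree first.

Step 1: lead(−2x⁸ + 7x⁷ − 4x⁶ + 26x⁵ + 19x⁴ + 29x³ − 38x² − x + 37) ÷ lead(D) = −2x⁸ ÷ −x = 2x⁷. Subtract (2x⁷)·D = −2x⁸ + 8x⁷. Remainder: −x⁷ − 4x⁶ + 26x⁵ + 19x⁴ + 29x³ − 38x² − x + 37.
Step 2: lead(−x⁷ − 4x⁶ + 26x⁵ + 19x⁴ + 29x³ − 38x² − x + 37) ÷ lead(D) = −x⁷ ÷ −x = x⁶. Subtract (x⁶)·D = −x⁷ + 4x⁶. Remainder: −8x⁶ + 26x⁵ + 19x⁴ + 29x³ − 38x² − x + 37.
Step 3: lead(−8x⁶ + 26x⁵ + 19x⁴ + 29x³ − 38x² − x + 37) ÷ lead(D) = −8x⁶ ÷ −x = 8x⁵. Subtract (8x⁵)·D = −8x⁶ + 32x⁵. Remainder: −6x⁵ + 19x⁴ + 29x³ − 38x² − x + 37.
Step 4: lead(−6x⁵ + 19x⁴ + 29x³ − 38x² − x + 37) ÷ lead(D) = −6x⁵ ÷ −x = 6x⁴. Subtract (6x⁴)·D = −6x⁵ + 24x⁴. Remainder: −5x⁴ + 29x³ − 38x² − x + 37.
Step 5: lead(−5x⁴ + 29x³ − 38x² − x + 37) ÷ lead(D) = −5x⁴ ÷ −x = 5x³. Subtract (5x³)·D = −5x⁴ + 20x³. Remainder: 9x³ − 38x² − x + 37.
Step 6: lead(9x³ − 38x² − x + 37) ÷ lead(D) = 9x³ ÷ −x = −9x². Subtract (−9x²)·D = 9x³ − 36x². Remainder: −2x² − x + 37.
Step 7: lead(−2x² − x + 37) ÷ lead(D) = −2x² ÷ −x = 2x. Subtract (2x)·D = −2x² + 8x. Remainder: −9x + 37.
Step 8: lead(−9x + 37) ÷ lead(D) = −9x ÷ −x = 9. Subtract (9)·D = −9x + 36. Remainder: 1.

R = [1]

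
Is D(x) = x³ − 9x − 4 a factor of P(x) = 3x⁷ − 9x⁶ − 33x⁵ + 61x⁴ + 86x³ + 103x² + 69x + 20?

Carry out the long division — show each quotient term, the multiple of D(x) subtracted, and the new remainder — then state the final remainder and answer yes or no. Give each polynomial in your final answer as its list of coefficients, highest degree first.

R = [7, 1, 4], so D(x) is not a factor of P(x). no

Step 1: lead(3x⁷ − 9x⁶ − 33x⁵ + 61x⁴ + 86x³ + 103x² + 69x + 20) ÷ lead(D) = 3x⁷ ÷ x³ = 3x⁴. Subtract (3x⁴)·D = 3x⁷ − 27x⁵ − 12x⁴. Remainder: −9x⁶ − 6x⁵ + 73x⁴ + 86x³ + 103x² + 69x + 20.
Step 2: lead(−9x⁶ − 6x⁵ + 73x⁴ + 86x³ + 103x² + 69x + 20) ÷ lead(D) = −9x⁶ ÷ x³ = −9x³. Subtract (−9x³)·D = −9x⁶ + 81x⁴ + 36x³. Remainder: −6x⁵ − 8x⁴ + 50x³ + 103x² + 69x + 20.
Step 3: lead(−6x⁵ − 8x⁴ + 50x³ + 103x² + 69x + 20) ÷ lead(D) = −6x⁵ ÷ x³ = −6x². Subtract (−6x²)·D = −6x⁵ + 54x³ + 24x². Remainder: −8x⁴ − 4x³ + 79x² + 69x + 20.
Step 4: lead(−8x⁴ − 4x³ + 79x² + 69x + 20) ÷ lead(D) = −8x⁴ ÷ x³ = −8x. Subtract (−8x)·D = −8x⁴ + 72x² + 32x. Remainder: −4x³ + 7x² + 37x + 20.
Step 5: lead(−4x³ + 7x² + 37x + 20) ÷ lead(D) = −4x³ ÷ x³ = −4. Subtract (−4)·D = −4x³ + 36x + 16. Remainder: 7x² + x + 4.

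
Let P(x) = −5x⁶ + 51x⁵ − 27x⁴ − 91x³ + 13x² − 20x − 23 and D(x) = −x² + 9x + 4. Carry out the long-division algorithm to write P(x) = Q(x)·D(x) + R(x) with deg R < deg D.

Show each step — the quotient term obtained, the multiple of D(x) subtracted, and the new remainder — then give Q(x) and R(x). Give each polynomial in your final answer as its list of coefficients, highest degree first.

Step 1: lead(−5x⁶ + 51x⁵ − 27x⁴ − 91x³ + 13x² − 20x − 23) ÷ lead(D) = −5x⁶ ÷ −x² = 5x⁴. Subtract (5x⁴)·D = −5x⁶ + 45x⁵ + 20x⁴. Remainder: 6x⁵ − 47x⁴ − 91x³ + 13x² − 20x − 23.
Step 2: lead(6x⁵ − 47x⁴ − 91x³ + 13x² − 20x − 23) ÷ lead(D) = 6x⁵ ÷ −x² = −6x³. Subtract (−6x³)·D = 6x⁵ − 54x⁴ − 24x³. Remainder: 7x⁴ − 67x³ + 13x² − 20x − 23.
Step 3: lead(7x⁴ − 67x³ + 13x² − 20x − 23) ÷ lead(D) = 7x⁴ ÷ −x² = −7x². Subtract (−7x²)·D = 7x⁴ − 63x³ − 28x². Remainder: −4x³ + 41x² − 20x − 23.
Step 4: lead(−4x³ + 41x² − 20x − 23) ÷ lead(D) = −4x³ ÷ −x² = 4x. Subtract (4x)·D = −4x³ + 36x² + 16x. Remainder: 5x² − 36x − 23.
Step 5: lead(5x² − 36x − 23) ÷ lead(D) = 5x² ÷ −x² = −5. Subtract (−5)·D = 5x² − 45x − 20. Remainder: 9x − 3.

Q = [5, -6, -7, 4, -5]; R = [9, -3]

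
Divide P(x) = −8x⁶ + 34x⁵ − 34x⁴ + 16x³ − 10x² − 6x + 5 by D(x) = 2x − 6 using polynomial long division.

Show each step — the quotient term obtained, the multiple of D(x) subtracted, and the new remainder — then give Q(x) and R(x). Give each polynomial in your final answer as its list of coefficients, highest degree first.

Step 1: lead(−8x⁶ + 34x⁵ − 34x⁴ + 16x³ − 10x² − 6x + 5) ÷ lead(D) = −8x⁶ ÷ 2x = −4x⁵. Subtract (−4x⁵)·D = −8x⁶ + 24x⁵. Remainder: 10x⁵ − 34x⁴ + 16x³ − 10x² − 6x + 5.
Step 2: lead(10x⁵ − 34x⁴ + 16x³ − 10x² − 6x + 5) ÷ lead(D) = 10x⁵ ÷ 2x = 5x⁴. Subtract (5x⁴)·D = 10x⁵ − 30x⁴. Remainder: −4x⁴ + 16x³ − 10x² − 6x + 5.
Step 3: lead(−4x⁴ + 16x³ − 10x² − 6x + 5) ÷ lead(D) = −4x⁴ ÷ 2x = −2x³. Subtract (−2x³)·D = −4x⁴ + 12x³. Remainder: 4x³ − 10x² − 6x + 5.
Step 4: lead(4x³ − 10x² − 6x + 5) ÷ lead(D) = 4x³ ÷ 2x = 2x². Subtract (2x²)·D = 4x³ − 12x². Remainder: 2x² − 6x + 5.
Step 5: lead(2x² − 6x + 5) ÷ lead(D) = 2x² ÷ 2x = x. Subtract (x)·D = 2x² − 6x. Remainder: 5.

Q = [-4, 5, -2, 2, 1, 0]; R = [5]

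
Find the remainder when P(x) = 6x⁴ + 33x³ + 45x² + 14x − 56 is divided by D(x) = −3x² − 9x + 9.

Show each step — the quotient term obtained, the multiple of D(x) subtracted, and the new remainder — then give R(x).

Step 1: lead(6x⁴ + 33x³ + 45x² + 14x − 56) ÷ lead(D) = 6x⁴ ÷ −3x² = −2x². Subtract (−2x²)·D = 6x⁴ + 18x³ − 18x². Remainder: 15x³ + 63x² + 14x − 56.
Step 2: lead(15x³ + 63x² + 14x − 56) ÷ lead(D) = 15x³ ÷ −3x² = −5x. Subtract (−5x)·D = 15x³ + 45x² − 45x. Remainder: 18x² + 59x − 56.
Step 3: lead(18x² + 59x − 56) ÷ lead(D) = 18x² ÷ −3x² = −6. Subtract (−6)·D = 18x² + 54x − 54. Remainder: 5x − 2.

R(x) = 5x − 2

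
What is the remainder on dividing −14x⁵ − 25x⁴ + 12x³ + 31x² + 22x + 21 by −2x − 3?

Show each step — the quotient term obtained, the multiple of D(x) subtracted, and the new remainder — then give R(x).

Step 1: lead(−14x⁵ − 25x⁴ + 12x³ + 31x² + 22x + 21) ÷ lead(D) = −14x⁵ ÷ −2x = 7x⁴. Subtract (7x⁴)·D = −14x⁵ − 21x⁴. Remainder: −4x⁴ + 12x³ + 31x² + 22x + 21.
Step 2: lead(−4x⁴ + 12x³ + 31x² + 22x + 21) ÷ lead(D) = −4x⁴ ÷ −2x = 2x³. Subtract (2x³)·D = −4x⁴ − 6x³. Remainder: 18x³ + 31x² + 22x + 21.
Step 3: lead(18x³ + 31x² + 22x + 21) ÷ lead(D) = 18x³ ÷ −2x = −9x². Subtract (−9x²)·D = 18x³ + 27x². Remainder: 4x² + 22x + 21.
Step 4: lead(4x² + 22x + 21) ÷ lead(D) = 4x² ÷ −2x = −2x. Subtract (−2x)·D = 4x² + 6x. Remainder: 16x + 21.
Step 5: lead(16x + 21) ÷ lead(D) = 16x ÷ −2x = −8. Subtract (−8)·D = 16x + 24. Remainder: −3.

R(x) = −3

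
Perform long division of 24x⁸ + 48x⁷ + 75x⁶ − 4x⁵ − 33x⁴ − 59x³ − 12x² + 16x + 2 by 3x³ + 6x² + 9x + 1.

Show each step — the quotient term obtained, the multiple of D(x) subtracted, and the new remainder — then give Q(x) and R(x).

Q(x) = 8x⁵ + x³ − 6x² − 2x + 2; R(x) = 0

Step 1: lead(24x⁸ + 48x⁷ + 75x⁶ − 4x⁵ − 33x⁴ − 59x³ − 12x² + 16x + 2) ÷ lead(D) = 24x⁸ ÷ 3x³ = 8x⁵. Subtract (8x⁵)·D = 24x⁸ + 48x⁷ + 72x⁶ + 8x⁵. Remainder: 3x⁶ − 12x⁵ − 33x⁴ − 59x³ − 12x² + 16x + 2.
Step 2: lead(3x⁶ − 12x⁵ − 33x⁴ − 59x³ − 12x² + 16x + 2) ÷ lead(D) = 3x⁶ ÷ 3x³ = x³. Subtract (x³)·D = 3x⁶ + 6x⁵ + 9x⁴ + x³. Remainder: −18x⁵ − 42x⁴ − 60x³ − 12x² + 16x + 2.
Step 3: lead(−18x⁵ − 42x⁴ − 60x³ − 12x² + 16x + 2) ÷ lead(D) = −18x⁵ ÷ 3x³ = −6x². Subtract (−6x²)·D = −18x⁵ − 36x⁴ − 54x³ − 6x². Remainder: −6x⁴ − 6x³ − 6x² + 16x + 2.
Step 4: lead(−6x⁴ − 6x³ − 6x² + 16x + 2) ÷ lead(D) = −6x⁴ ÷ 3x³ = −2x. Subtract (−2x)·D = −6x⁴ − 12x³ − 18x² − 2x. Remainder: 6x³ + 12x² + 18x + 2.
Step 5: lead(6x³ + 12x² + 18x + 2) ÷ lead(D) = 6x³ ÷ 3x³ = 2. Subtract (2)·D = 6x³ + 12x² + 18x + 2. Remainder: 0.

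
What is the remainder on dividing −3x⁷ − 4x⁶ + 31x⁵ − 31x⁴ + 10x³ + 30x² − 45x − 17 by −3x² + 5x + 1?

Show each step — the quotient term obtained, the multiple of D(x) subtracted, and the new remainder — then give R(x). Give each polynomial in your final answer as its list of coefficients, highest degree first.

Step 1: lead(−3x⁷ − 4x⁶ + 31x⁵ − 31x⁴ + 10x³ + 30x² − 45x − 17) ÷ lead(D) = −3x⁷ ÷ −3x² = x⁵. Subtract (x⁵)·D = −3x⁷ + 5x⁶ + x⁵. Remainder: −9x⁶ + 30x⁵ − 31x⁴ + 10x³ + 30x² − 45x − 17.
Step 2: lead(−9x⁶ + 30x⁵ − 31x⁴ + 10x³ + 30x² − 45x − 17) ÷ lead(D) = −9x⁶ ÷ −3x² = 3x⁴. Subtract (3x⁴)·D = −9x⁶ + 15x⁵ + 3x⁴. Remainder: 15x⁵ − 34x⁴ + 10x³ + 30x² − 45x − 17.
Step 3: lead(15x⁵ − 34x⁴ + 10x³ + 30x² − 45x − 17) ÷ lead(D) = 15x⁵ ÷ −3x² = −5x³. Subtract (−5x³)·D = 15x⁵ − 25x⁴ − 5x³. Remainder: −9x⁴ + 15x³ + 30x² − 45x − 17.
Step 4: lead(−9x⁴ + 15x³ + 30x² − 45x − 17) ÷ lead(D) = −9x⁴ ÷ −3x² = 3x². Subtract (3x²)·D = −9x⁴ + 15x³ + 3x². Remainder: 27x² − 45x − 17.
Step 5: lead(27x² − 45x − 17) ÷ lead(D) = 27x² ÷ −3x² = −9. Subtract (−9)·D = 27x² − 45x − 9. Remainder: −8.

R = [-8]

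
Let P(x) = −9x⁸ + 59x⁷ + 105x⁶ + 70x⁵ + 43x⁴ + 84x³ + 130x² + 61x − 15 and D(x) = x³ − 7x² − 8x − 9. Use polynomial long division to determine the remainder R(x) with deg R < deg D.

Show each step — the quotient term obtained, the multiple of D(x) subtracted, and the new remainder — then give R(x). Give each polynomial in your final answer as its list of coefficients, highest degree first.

R = [-4, 3]

Step 1: lead(−9x⁸ + 59x⁷ + 105x⁶ + 70x⁵ + 43x⁴ + 84x³ + 130x² + 61x − 15) ÷ lead(D) = −9x⁸ ÷ x³ = −9x⁵. Subtract (−9x⁵)·D = −9x⁸ + 63x⁷ + 72x⁶ + 81x⁵. Remainder: −4x⁷ + 33x⁶ − 11x⁵ + 43x⁴ + 84x³ + 130x² + 61x − 15.
Step 2: lead(−4x⁷ + 33x⁶ − 11x⁵ + 43x⁴ + 84x³ + 130x² + 61x − 15) ÷ lead(D) = −4x⁷ ÷ x³ = −4x⁴. Subtract (−4x⁴)·D = −4x⁷ + 28x⁶ + 32x⁵ + 36x⁴. Remainder: 5x⁶ − 43x⁵ + 7x⁴ + 84x³ + 130x² + 61x − 15.
Step 3: lead(5x⁶ − 43x⁵ + 7x⁴ + 84x³ + 130x² + 61x − 15) ÷ lead(D) = 5x⁶ ÷ x³ = 5x³. Subtract (5x³)·D = 5x⁶ − 35x⁵ − 40x⁴ − 45x³. Remainder: −8x⁵ + 47x⁴ + 129x³ + 130x² + 61x − 15.
Step 4: lead(−8x⁵ + 47x⁴ + 129x³ + 130x² + 61x − 15) ÷ lead(D) = −8x⁵ ÷ x³ = −8x². Subtract (−8x²)·D = −8x⁵ + 56x⁴ + 64x³ + 72x². Remainder: −9x⁴ + 65x³ + 58x² + 61x − 15.
Step 5: lead(−9x⁴ + 65x³ + 58x² + 61x − 15) ÷ lead(D) = −9x⁴ ÷ x³ = −9x. Subtract (−9x)·D = −9x⁴ + 63x³ + 72x² + 81x. Remainder: 2x³ − 14x² − 20x − 15.
Step 6: lead(2x³ − 14x² − 20x − 15) ÷ lead(D) = 2x³ ÷ x³ = 2. Subtract (2)·D = 2x³ − 14x² − 16x − 18. Remainder: −4x + 3.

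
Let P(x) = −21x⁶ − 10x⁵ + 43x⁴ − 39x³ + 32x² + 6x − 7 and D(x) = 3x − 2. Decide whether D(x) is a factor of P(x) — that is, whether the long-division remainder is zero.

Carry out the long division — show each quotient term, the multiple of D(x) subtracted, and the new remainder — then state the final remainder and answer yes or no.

R(x) = 5, so D(x) is not a factor of P(x). no

Step 1: lead(−21x⁶ − 10x⁵ + 43x⁴ − 39x³ + 32x² + 6x − 7) ÷ lead(D) = −21x⁶ ÷ 3x = −7x⁵. Subtract (−7x⁵)·D = −21x⁶ + 14x⁵. Remainder: −24x⁵ + 43x⁴ − 39x³ + 32x² + 6x − 7.
Step 2: lead(−24x⁵ + 43x⁴ − 39x³ + 32x² + 6x − 7) ÷ lead(D) = −24x⁵ ÷ 3x = −8x⁴. Subtract (−8x⁴)·D = −24x⁵ + 16x⁴. Remainder: 27x⁴ − 39x³ + 32x² + 6x − 7.
Step 3: lead(27x⁴ − 39x³ + 32x² + 6x − 7) ÷ lead(D) = 27x⁴ ÷ 3x = 9x³. Subtract (9x³)·D = 27x⁴ − 18x³. Remainder: −21x³ + 32x² + 6x − 7.
Step 4: lead(−21x³ + 32x² + 6x − 7) ÷ lead(D) = −21x³ ÷ 3x = −7x². Subtract (−7x²)·D = −21x³ + 14x². Remainder: 18x² + 6x − 7.
Step 5: lead(18x² + 6x − 7) ÷ lead(D) = 18x² ÷ 3x = 6x. Subtract (6x)·D = 18x² − 12x. Remainder: 18x − 7.
Step 6: lead(18x − 7) ÷ lead(D) = 18x ÷ 3x = 6. Subtract (6)·D = 18x − 12. Remainder: 5.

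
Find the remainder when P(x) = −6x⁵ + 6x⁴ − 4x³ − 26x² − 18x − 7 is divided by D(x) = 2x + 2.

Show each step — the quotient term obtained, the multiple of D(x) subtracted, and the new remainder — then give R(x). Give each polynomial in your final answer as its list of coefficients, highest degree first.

R = [1]

Step 1: lead(−6x⁵ + 6x⁴ − 4x³ − 26x² − 18x − 7) ÷ lead(D) = −6x⁵ ÷ 2x = −3x⁴. Subtract (−3x⁴)·D = −6x⁵ − 6x⁴. Remainder: 12x⁴ − 4x³ − 26x² − 18x − 7.
Step 2: lead(12x⁴ − 4x³ − 26x² − 18x − 7) ÷ lead(D) = 12x⁴ ÷ 2x = 6x³. Subtract (6x³)·D = 12x⁴ + 12x³. Remainder: −16x³ − 26x² − 18x − 7.
Step 3: lead(−16x³ − 26x² − 18x − 7) ÷ lead(D) = −16x³ ÷ 2x = −8x². Subtract (−8x²)·D = −16x³ − 16x². Remainder: −10x² − 18x − 7.
Step 4: lead(−10x² − 18x − 7) ÷ lead(D) = −10x² ÷ 2x = −5x. Subtract (−5x)·D = −10x² − 10x. Remainder: −8x − 7.
Step 5: lead(−8x − 7) ÷ lead(D) = −8x ÷ 2x = −4. Subtract (−4)·D = −8x − 8. Remainder: 1.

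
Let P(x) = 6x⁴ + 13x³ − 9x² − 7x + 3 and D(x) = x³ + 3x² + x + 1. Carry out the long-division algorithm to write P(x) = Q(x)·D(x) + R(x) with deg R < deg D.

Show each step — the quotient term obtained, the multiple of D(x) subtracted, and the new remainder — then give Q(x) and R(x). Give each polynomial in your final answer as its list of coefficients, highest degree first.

Step 1: lead(6x⁴ + 13x³ − 9x² − 7x + 3) ÷ lead(D) = 6x⁴ ÷ x³ = 6x. Subtract (6x)·D = 6x⁴ + 18x³ + 6x² + 6x. Remainder: −5x³ − 15x² − 13x + 3.
Step 2: lead(−5x³ − 15x² − 13x + 3) ÷ lead(D) = −5x³ ÷ x³ = −5. Subtract (−5)·D = −5x³ − 15x² − 5x − 5. Remainder: −8x + 8.

Q = [6, -5]; R = [-8, 8]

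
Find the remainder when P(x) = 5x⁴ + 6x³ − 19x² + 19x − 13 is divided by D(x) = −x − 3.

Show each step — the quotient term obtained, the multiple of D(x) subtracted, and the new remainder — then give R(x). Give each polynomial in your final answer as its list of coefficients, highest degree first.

R = [2]

Step 1: lead(5x⁴ + 6x³ − 19x² + 19x − 13) ÷ lead(D) = 5x⁴ ÷ −x = −5x³. Subtract (−5x³)·D = 5x⁴ + 15x³. Remainder: −9x³ − 19x² + 19x − 13.
Step 2: lead(−9x³ − 19x² + 19x − 13) ÷ lead(D) = −9x³ ÷ −x = 9x². Subtract (9x²)·D = −9x³ − 27x². Remainder: 8x² + 19x − 13.
Step 3: lead(8x² + 19x − 13) ÷ lead(D) = 8x² ÷ −x = −8x. Subtract (−8x)·D = 8x² + 24x. Remainder: −5x − 13.
Step 4: lead(−5x − 13) ÷ lead(D) = −5x ÷ −x = 5. Subtract (5)·D = −5x − 15. Remainder: 2.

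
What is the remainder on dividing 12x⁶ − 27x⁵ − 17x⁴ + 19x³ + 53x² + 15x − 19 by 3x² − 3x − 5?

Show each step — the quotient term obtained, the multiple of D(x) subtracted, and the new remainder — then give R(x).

Step 1: lead(12x⁶ − 27x⁵ − 17x⁴ + 19x³ + 53x² + 15x − 19) ÷ lead(D) = 12x⁶ ÷ 3x² = 4x⁴. Subtract (4x⁴)·D = 12x⁶ − 12x⁵ − 20x⁴. Remainder: −15x⁵ + 3x⁴ + 19x³ + 53x² + 15x − 19.
Step 2: lead(−15x⁵ + 3x⁴ + 19x³ + 53x² + 15x − 19) ÷ lead(D) = −15x⁵ ÷ 3x² = −5x³. Subtract (−5x³)·D = −15x⁵ + 15x⁴ + 25x³. Remainder: −12x⁴ − 6x³ + 53x² + 15x − 19.
Step 3: lead(−12x⁴ − 6x³ + 53x² + 15x − 19) ÷ lead(D) = −12x⁴ ÷ 3x² = −4x². Subtract (−4x²)·D = −12x⁴ + 12x³ + 20x². Remainder: −18x³ + 33x² + 15x − 19.
Step 4: lead(−18x³ + 33x² + 15x − 19) ÷ lead(D) = −18x³ ÷ 3x² = −6x. Subtract (−6x)·D = −18x³ + 18x² + 30x. Remainder: 15x² − 15x − 19.
Step 5: lead(15x² − 15x − 19) ÷ lead(D) = 15x² ÷ 3x² = 5. Subtract (5)·D = 15x² − 15x − 25. Remainder: 6.

R(x) = 6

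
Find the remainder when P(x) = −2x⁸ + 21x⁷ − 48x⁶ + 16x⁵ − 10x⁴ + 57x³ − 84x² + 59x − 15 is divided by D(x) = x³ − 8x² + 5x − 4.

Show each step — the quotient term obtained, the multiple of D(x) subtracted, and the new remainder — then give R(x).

Step 1: lead(−2x⁸ + 21x⁷ − 48x⁶ + 16x⁵ − 10x⁴ + 57x³ − 84x² + 59x − 15) ÷ lead(D) = −2x⁸ ÷ x³ = −2x⁵. Subtract (−2x⁵)·D = −2x⁸ + 16x⁷ − 10x⁶ + 8x⁵. Remainder: 5x⁷ − 38x⁶ + 8x⁵ − 10x⁴ + 57x³ − 84x² + 59x − 15.
Step 2: lead(5x⁷ − 38x⁶ + 8x⁵ − 10x⁴ + 57x³ − 84x² + 59x − 15) ÷ lead(D) = 5x⁷ ÷ x³ = 5x⁴. Subtract (5x⁴)·D = 5x⁷ − 40x⁶ + 25x⁵ − 20x⁴. Remainder: 2x⁶ − 17x⁵ + 10x⁴ + 57x³ − 84x² + 59x − 15.
Step 3: lead(2x⁶ − 17x⁵ + 10x⁴ + 57x³ − 84x² + 59x − 15) ÷ lead(D) = 2x⁶ ÷ x³ = 2x³. Subtract (2x³)·D = 2x⁶ − 16x⁵ + 10x⁴ − 8x³. Remainder: −x⁵ + 65x³ − 84x² + 59x − 15.
Step 4: lead(−x⁵ + 65x³ − 84x² + 59x − 15) ÷ lead(D) = −x⁵ ÷ x³ = −x². Subtract (−x²)·D = −x⁵ + 8x⁴ − 5x³ + 4x². Remainder: −8x⁴ + 70x³ − 88x² + 59x − 15.
Step 5: lead(−8x⁴ + 70x³ − 88x² + 59x − 15) ÷ lead(D) = −8x⁴ ÷ x³ = −8x. Subtract (−8x)·D = −8x⁴ + 64x³ − 40x² + 32x. Remainder: 6x³ − 48x² + 27x − 15.
Step 6: lead(6x³ − 48x² + 27x − 15) ÷ lead(D) = 6x³ ÷ x³ = 6. Subtract (6)·D = 6x³ − 48x² + 30x − 24. Remainder: −3x + 9.

R(x) = −3x + 9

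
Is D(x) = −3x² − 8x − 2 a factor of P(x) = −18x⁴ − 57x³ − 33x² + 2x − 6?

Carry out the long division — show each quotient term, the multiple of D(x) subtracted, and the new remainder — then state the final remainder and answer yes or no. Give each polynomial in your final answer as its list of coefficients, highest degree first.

R = [-8], so D(x) is not a factor of P(x). no

Step 1: lead(−18x⁴ − 57x³ − 33x² + 2x − 6) ÷ lead(D) = −18x⁴ ÷ −3x² = 6x². Subtract (6x²)·D = −18x⁴ − 48x³ − 12x². Remainder: −9x³ − 21x² + 2x − 6.
Step 2: lead(−9x³ − 21x² + 2x − 6) ÷ lead(D) = −9x³ ÷ −3x² = 3x. Subtract (3x)·D = −9x³ − 24x² − 6x. Remainder: 3x² + 8x − 6.
Step 3: lead(3x² + 8x − 6) ÷ lead(D) = 3x² ÷ −3x² = −1. Subtract (−1)·D = 3x² + 8x + 2. Remainder: −8.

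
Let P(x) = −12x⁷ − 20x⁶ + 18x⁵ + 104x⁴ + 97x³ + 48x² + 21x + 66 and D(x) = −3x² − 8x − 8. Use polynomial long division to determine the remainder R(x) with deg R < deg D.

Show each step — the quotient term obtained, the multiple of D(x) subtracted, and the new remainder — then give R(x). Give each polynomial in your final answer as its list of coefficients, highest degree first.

Step 1: lead(−12x⁷ − 20x⁶ + 18x⁵ + 104x⁴ + 97x³ + 48x² + 21x + 66) ÷ lead(D) = −12x⁷ ÷ −3x² = 4x⁵. Subtract (4x⁵)·D = −12x⁷ − 32x⁶ − 32x⁵. Remainder: 12x⁶ + 50x⁵ + 104x⁴ + 97x³ + 48x² + 21x + 66.
Step 2: lead(12x⁶ + 50x⁵ + 104x⁴ + 97x³ + 48x² + 21x + 66) ÷ lead(D) = 12x⁶ ÷ −3x² = −4x⁴. Subtract (−4x⁴)·D = 12x⁶ + 32x⁵ + 32x⁴. Remainder: 18x⁵ + 72x⁴ + 97x³ + 48x² + 21x + 66.
Step 3: lead(18x⁵ + 72x⁴ + 97x³ + 48x² + 21x + 66) ÷ lead(D) = 18x⁵ ÷ −3x² = −6x³. Subtract (−6x³)·D = 18x⁵ + 48x⁴ + 48x³. Remainder: 24x⁴ + 49x³ + 48x² + 21x + 66.
Step 4: lead(24x⁴ + 49x³ + 48x² + 21x + 66) ÷ lead(D) = 24x⁴ ÷ −3x² = −8x². Subtract (−8x²)·D = 24x⁴ + 64x³ + 64x². Remainder: −15x³ − 16x² + 21x + 66.
Step 5: lead(−15x³ − 16x² + 21x + 66) ÷ lead(D) = −15x³ ÷ −3x² = 5x. Subtract (5x)·D = −15x³ − 40x² − 40x. Remainder: 24x² + 61x + 66.
Step 6: lead(24x² + 61x + 66) ÷ lead(D) = 24x² ÷ −3x² = −8. Subtract (−8)·D = 24x² + 64x + 64. Remainder: −3x + 2.

R = [-3, 2]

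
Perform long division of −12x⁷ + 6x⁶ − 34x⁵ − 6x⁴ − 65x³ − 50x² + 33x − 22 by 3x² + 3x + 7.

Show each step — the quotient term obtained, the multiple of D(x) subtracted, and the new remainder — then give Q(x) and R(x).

Q(x) = −4x⁵ + 6x⁴ − 8x³ − 8x² + 5x − 3; R(x) = 7x − 1

Step 1: lead(−12x⁷ + 6x⁶ − 34x⁵ − 6x⁴ − 65x³ − 50x² + 33x − 22) ÷ lead(D) = −12x⁷ ÷ 3x² = −4x⁵. Subtract (−4x⁵)·D = −12x⁷ − 12x⁶ − 28x⁵. Remainder: 18x⁶ − 6x⁵ − 6x⁴ − 65x³ − 50x² + 33x − 22.
Step 2: lead(18x⁶ − 6x⁵ − 6x⁴ − 65x³ − 50x² + 33x − 22) ÷ lead(D) = 18x⁶ ÷ 3x² = 6x⁴. Subtract (6x⁴)·D = 18x⁶ + 18x⁵ + 42x⁴. Remainder: −24x⁵ − 48x⁴ − 65x³ − 50x² + 33x − 22.
Step 3: lead(−24x⁵ − 48x⁴ − 65x³ − 50x² + 33x − 22) ÷ lead(D) = −24x⁵ ÷ 3x² = −8x³. Subtract (−8x³)·D = −24x⁵ − 24x⁴ − 56x³. Remainder: −24x⁴ − 9x³ − 50x² + 33x − 22.
Step 4: lead(−24x⁴ − 9x³ − 50x² + 33x − 22) ÷ lead(D) = −24x⁴ ÷ 3x² = −8x². Subtract (−8x²)·D = −24x⁴ − 24x³ − 56x². Remainder: 15x³ + 6x² + 33x − 22.
Step 5: lead(15x³ + 6x² + 33x − 22) ÷ lead(D) = 15x³ ÷ 3x² = 5x. Subtract (5x)·D = 15x³ + 15x² + 35x. Remainder: −9x² − 2x − 22.
Step 6: lead(−9x² − 2x − 22) ÷ lead(D) = −9x² ÷ 3x² = −3. Subtract (−3)·D = −9x² − 9x − 21. Remainder: 7x − 1.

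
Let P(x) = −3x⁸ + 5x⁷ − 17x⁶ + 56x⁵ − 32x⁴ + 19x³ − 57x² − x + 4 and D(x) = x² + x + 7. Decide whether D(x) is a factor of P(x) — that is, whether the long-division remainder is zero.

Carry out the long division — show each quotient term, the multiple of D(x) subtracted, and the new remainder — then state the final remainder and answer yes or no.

R(x) = 6x + 4, so D(x) is not a factor of P(x). no

Step 1: lead(−3x⁸ + 5x⁷ − 17x⁶ + 56x⁵ − 32x⁴ + 19x³ − 57x² − x + 4) ÷ lead(D) = −3x⁸ ÷ x² = −3x⁶. Subtract (−3x⁶)·D = −3x⁸ − 3x⁷ − 21x⁶. Remainder: 8x⁷ + 4x⁶ + 56x⁵ − 32x⁴ + 19x³ − 57x² − x + 4.
Step 2: lead(8x⁷ + 4x⁶ + 56x⁵ − 32x⁴ + 19x³ − 57x² − x + 4) ÷ lead(D) = 8x⁷ ÷ x² = 8x⁵. Subtract (8x⁵)·D = 8x⁷ + 8x⁶ + 56x⁵. Remainder: −4x⁶ − 32x⁴ + 19x³ − 57x² − x + 4.
Step 3: lead(−4x⁶ − 32x⁴ + 19x³ − 57x² − x + 4) ÷ lead(D) = −4x⁶ ÷ x² = −4x⁴. Subtract (−4x⁴)·D = −4x⁶ − 4x⁵ − 28x⁴. Remainder: 4x⁵ − 4x⁴ + 19x³ − 57x² − x + 4.
Step 4: lead(4x⁵ − 4x⁴ + 19x³ − 57x² − x + 4) ÷ lead(D) = 4x⁵ ÷ x² = 4x³. Subtract (4x³)·D = 4x⁵ + 4x⁴ + 28x³. Remainder: −8x⁴ − 9x³ − 57x² − x + 4.
Step 5: lead(−8x⁴ − 9x³ − 57x² − x + 4) ÷ lead(D) = −8x⁴ ÷ x² = −8x². Subtract (−8x²)·D = −8x⁴ − 8x³ − 56x². Remainder: −x³ − x² − x + 4.
Step 6: lead(−x³ − x² − x + 4) ÷ lead(D) = −x³ ÷ x² = −x. Subtract (−x)·D = −x³ − x² − 7x. Remainder: 6x + 4.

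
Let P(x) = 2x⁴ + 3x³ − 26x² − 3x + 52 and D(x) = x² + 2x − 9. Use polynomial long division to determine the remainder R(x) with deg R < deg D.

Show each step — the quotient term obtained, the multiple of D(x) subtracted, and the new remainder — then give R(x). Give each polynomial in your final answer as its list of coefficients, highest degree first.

Step 1: lead(2x⁴ + 3x³ − 26x² − 3x + 52) ÷ lead(D) = 2x⁴ ÷ x² = 2x². Subtract (2x²)·D = 2x⁴ + 4x³ − 18x². Remainder: −x³ − 8x² − 3x + 52.
Step 2: lead(−x³ − 8x² − 3x + 52) ÷ lead(D) = −x³ ÷ x² = −x. Subtract (−x)·D = −x³ − 2x² + 9x. Remainder: −6x² − 12x + 52.
Step 3: lead(−6x² − 12x + 52) ÷ lead(D) = −6x² ÷ x² = −6. Subtract (−6)·D = −6x² − 12x + 54. Remainder: −2.

R = [-2]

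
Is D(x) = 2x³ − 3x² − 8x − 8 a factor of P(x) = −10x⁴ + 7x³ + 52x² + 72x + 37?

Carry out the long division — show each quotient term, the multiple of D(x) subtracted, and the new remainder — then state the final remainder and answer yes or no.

R(x) = 5, so D(x) is not a factor of P(x). no

Step 1: lead(−10x⁴ + 7x³ + 52x² + 72x + 37) ÷ lead(D) = −10x⁴ ÷ 2x³ = −5x. Subtract (−5x)·D = −10x⁴ + 15x³ + 40x² + 40x. Remainder: −8x³ + 12x² + 32x + 37.
Step 2: lead(−8x³ + 12x² + 32x + 37) ÷ lead(D) = −8x³ ÷ 2x³ = −4. Subtract (−4)·D = −8x³ + 12x² + 32x + 32. Remainder: 5.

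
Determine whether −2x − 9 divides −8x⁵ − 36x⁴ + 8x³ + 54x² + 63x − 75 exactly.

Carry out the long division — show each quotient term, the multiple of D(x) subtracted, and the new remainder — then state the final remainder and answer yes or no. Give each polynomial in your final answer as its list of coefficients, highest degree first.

Step 1: lead(−8x⁵ − 36x⁴ + 8x³ + 54x² + 63x − 75) ÷ lead(D) = −8x⁵ ÷ −2x = 4x⁴. Subtract (4x⁴)·D = −8x⁵ − 36x⁴. Remainder: 8x³ + 54x² + 63x − 75.
Step 2: lead(8x³ + 54x² + 63x − 75) ÷ lead(D) = 8x³ ÷ −2x = −4x². Subtract (−4x²)·D = 8x³ + 36x². Remainder: 18x² + 63x − 75.
Step 3: lead(18x² + 63x − 75) ÷ lead(D) = 18x² ÷ −2x = −9x. Subtract (−9x)·D = 18x² + 81x. Remainder: −18x − 75.
Step 4: lead(−18x − 75) ÷ lead(D) = −18x ÷ −2x = 9. Subtract (9)·D = −18x − 81. Remainder: 6.

R = [6], so D(x) is not a factor of P(x). no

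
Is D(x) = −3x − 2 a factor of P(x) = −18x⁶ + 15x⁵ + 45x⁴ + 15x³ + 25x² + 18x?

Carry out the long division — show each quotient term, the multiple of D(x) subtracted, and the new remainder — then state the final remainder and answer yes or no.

Step 1: lead(−18x⁶ + 15x⁵ + 45x⁴ + 15x³ + 25x² + 18x) ÷ lead(D) = −18x⁶ ÷ −3x = 6x⁵. Subtract (6x⁵)·D = −18x⁶ − 12x⁵. Remainder: 27x⁵ + 45x⁴ + 15x³ + 25x² + 18x.
Step 2: lead(27x⁵ + 45x⁴ + 15x³ + 25x² + 18x) ÷ lead(D) = 27x⁵ ÷ −3x = −9x⁴. Subtract (−9x⁴)·D = 27x⁵ + 18x⁴. Remainder: 27x⁴ + 15x³ + 25x² + 18x.
Step 3: lead(27x⁴ + 15x³ + 25x² + 18x) ÷ lead(D) = 27x⁴ ÷ −3x = −9x³. Subtract (−9x³)·D = 27x⁴ + 18x³. Remainder: −3x³ + 25x² + 18x.
Step 4: lead(−3x³ + 25x² + 18x) ÷ lead(D) = −3x³ ÷ −3x = x². Subtract (x²)·D = −3x³ − 2x². Remainder: 27x² + 18x.
Step 5: lead(27x² + 18x) ÷ lead(D) = 27x² ÷ −3x = −9x. Subtract (−9x)·D = 27x² + 18x. Remainder: 0.

R(x) = 0, so D(x) is a factor of P(x). yes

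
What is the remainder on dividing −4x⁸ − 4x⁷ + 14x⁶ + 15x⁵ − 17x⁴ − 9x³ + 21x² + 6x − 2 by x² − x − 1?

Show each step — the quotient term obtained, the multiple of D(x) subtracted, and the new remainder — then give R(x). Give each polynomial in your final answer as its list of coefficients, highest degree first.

Step 1: lead(−4x⁸ − 4x⁷ + 14x⁶ + 15x⁵ − 17x⁴ − 9x³ + 21x² + 6x − 2) ÷ lead(D) = −4x⁸ ÷ x² = −4x⁶. Subtract (−4x⁶)·D = −4x⁸ + 4x⁷ + 4x⁶. Remainder: −8x⁷ + 10x⁶ + 15x⁵ − 17x⁴ − 9x³ + 21x² + 6x − 2.
Step 2: lead(−8x⁷ + 10x⁶ + 15x⁵ − 17x⁴ − 9x³ + 21x² + 6x − 2) ÷ lead(D) = −8x⁷ ÷ x² = −8x⁵. Subtract (−8x⁵)·D = −8x⁷ + 8x⁶ + 8x⁵. Remainder: 2x⁶ + 7x⁵ − 17x⁴ − 9x³ + 21x² + 6x − 2.
Step 3: lead(2x⁶ + 7x⁵ − 17x⁴ − 9x³ + 21x² + 6x − 2) ÷ lead(D) = 2x⁶ ÷ x² = 2x⁴. Subtract (2x⁴)·D = 2x⁶ − 2x⁵ − 2x⁴. Remainder: 9x⁵ − 15x⁴ − 9x³ + 21x² + 6x − 2.
Step 4: lead(9x⁵ − 15x⁴ − 9x³ + 21x² + 6x − 2) ÷ lead(D) = 9x⁵ ÷ x² = 9x³. Subtract (9x³)·D = 9x⁵ − 9x⁴ − 9x³. Remainder: −6x⁴ + 21x² + 6x − 2.
Step 5: lead(−6x⁴ + 21x² + 6x − 2) ÷ lead(D) = −6x⁴ ÷ x² = −6x². Subtract (−6x²)·D = −6x⁴ + 6x³ + 6x². Remainder: −6x³ + 15x² + 6x − 2.
Step 6: lead(−6x³ + 15x² + 6x − 2) ÷ lead(D) = −6x³ ÷ x² = −6x. Subtract (−6x)·D = −6x³ + 6x² + 6x. Remainder: 9x² − 2.
Step 7: lead(9x² − 2) ÷ lead(D) = 9x² ÷ x² = 9. Subtract (9)·D = 9x² − 9x − 9. Remainder: 9x + 7.

R = [9, 7]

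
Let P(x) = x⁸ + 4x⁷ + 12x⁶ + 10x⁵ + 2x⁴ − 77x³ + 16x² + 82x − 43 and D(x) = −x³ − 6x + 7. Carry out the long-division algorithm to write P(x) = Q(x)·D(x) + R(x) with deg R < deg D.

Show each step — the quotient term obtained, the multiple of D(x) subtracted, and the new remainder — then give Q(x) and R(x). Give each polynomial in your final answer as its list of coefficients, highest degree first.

Q = [-1, -4, -6, 7, 6, -7]; R = [3, -2, 6]

Step 1: lead(x⁸ + 4x⁷ + 12x⁶ + 10x⁵ + 2x⁴ − 77x³ + 16x² + 82x − 43) ÷ lead(D) = x⁸ ÷ −x³ = −x⁵. Subtract (−x⁵)·D = x⁸ + 6x⁶ − 7x⁵. Remainder: 4x⁷ + 6x⁶ + 17x⁵ + 2x⁴ − 77x³ + 16x² + 82x − 43.
Step 2: lead(4x⁷ + 6x⁶ + 17x⁵ + 2x⁴ − 77x³ + 16x² + 82x − 43) ÷ lead(D) = 4x⁷ ÷ −x³ = −4x⁴. Subtract (−4x⁴)·D = 4x⁷ + 24x⁵ − 28x⁴. Remainder: 6x⁶ − 7x⁵ + 30x⁴ − 77x³ + 16x² + 82x − 43.
Step 3: lead(6x⁶ − 7x⁵ + 30x⁴ − 77x³ + 16x² + 82x − 43) ÷ lead(D) = 6x⁶ ÷ −x³ = −6x³. Subtract (−6x³)·D = 6x⁶ + 36x⁴ − 42x³. Remainder: −7x⁵ − 6x⁴ − 35x³ + 16x² + 82x − 43.
Step 4: lead(−7x⁵ − 6x⁴ − 35x³ + 16x² + 82x − 43) ÷ lead(D) = −7x⁵ ÷ −x³ = 7x². Subtract (7x²)·D = −7x⁵ − 42x³ + 49x². Remainder: −6x⁴ + 7x³ − 33x² + 82x − 43.
Step 5: lead(−6x⁴ + 7x³ − 33x² + 82x − 43) ÷ lead(D) = −6x⁴ ÷ −x³ = 6x. Subtract (6x)·D = −6x⁴ − 36x² + 42x. Remainder: 7x³ + 3x² + 40x − 43.
Step 6: lead(7x³ + 3x² + 40x − 43) ÷ lead(D) = 7x³ ÷ −x³ = −7. Subtract (−7)·D = 7x³ + 42x − 49. Remainder: 3x² − 2x + 6.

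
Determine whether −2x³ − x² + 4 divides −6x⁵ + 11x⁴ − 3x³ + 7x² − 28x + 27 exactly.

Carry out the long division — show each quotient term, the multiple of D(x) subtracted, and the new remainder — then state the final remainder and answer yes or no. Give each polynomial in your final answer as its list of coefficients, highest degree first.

R = [7], so D(x) is not a factor of P(x). no

Step 1: lead(−6x⁵ + 11x⁴ − 3x³ + 7x² − 28x + 27) ÷ lead(D) = −6x⁵ ÷ −2x³ = 3x². Subtract (3x²)·D = −6x⁵ − 3x⁴ + 12x². Remainder: 14x⁴ − 3x³ − 5x² − 28x + 27.
Step 2: lead(14x⁴ − 3x³ − 5x² − 28x + 27) ÷ lead(D) = 14x⁴ ÷ −2x³ = −7x. Subtract (−7x)·D = 14x⁴ + 7x³ − 28x. Remainder: −10x³ − 5x² + 27.
Step 3: lead(−10x³ − 5x² + 27) ÷ lead(D) = −10x³ ÷ −2x³ = 5. Subtract (5)·D = −10x³ − 5x² + 20. Remainder: 7.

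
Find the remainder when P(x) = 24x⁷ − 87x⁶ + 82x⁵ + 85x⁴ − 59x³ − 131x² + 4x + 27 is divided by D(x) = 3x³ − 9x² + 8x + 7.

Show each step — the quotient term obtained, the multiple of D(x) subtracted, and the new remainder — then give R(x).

Step 1: lead(24x⁷ − 87x⁶ + 82x⁵ + 85x⁴ − 59x³ − 131x² + 4x + 27) ÷ lead(D) = 24x⁷ ÷ 3x³ = 8x⁴. Subtract (8x⁴)·D = 24x⁷ − 72x⁶ + 64x⁵ + 56x⁴. Remainder: −15x⁶ + 18x⁵ + 29x⁴ − 59x³ − 131x² + 4x + 27.
Step 2: lead(−15x⁶ + 18x⁵ + 29x⁴ − 59x³ − 131x² + 4x + 27) ÷ lead(D) = −15x⁶ ÷ 3x³ = −5x³. Subtract (−5x³)·D = −15x⁶ + 45x⁵ − 40x⁴ − 35x³. Remainder: −27x⁵ + 69x⁴ − 24x³ − 131x² + 4x + 27.
Step 3: lead(−27x⁵ + 69x⁴ − 24x³ − 131x² + 4x + 27) ÷ lead(D) = −27x⁵ ÷ 3x³ = −9x². Subtract (−9x²)·D = −27x⁵ + 81x⁴ − 72x³ − 63x². Remainder: −12x⁴ + 48x³ − 68x² + 4x + 27.
Step 4: lead(−12x⁴ + 48x³ − 68x² + 4x + 27) ÷ lead(D) = −12x⁴ ÷ 3x³ = −4x. Subtract (−4x)·D = −12x⁴ + 36x³ − 32x² − 28x. Remainder: 12x³ − 36x² + 32x + 27.
Step 5: lead(12x³ − 36x² + 32x + 27) ÷ lead(D) = 12x³ ÷ 3x³ = 4. Subtract (4)·D = 12x³ − 36x² + 32x + 28. Remainder: −1.

R(x) = −1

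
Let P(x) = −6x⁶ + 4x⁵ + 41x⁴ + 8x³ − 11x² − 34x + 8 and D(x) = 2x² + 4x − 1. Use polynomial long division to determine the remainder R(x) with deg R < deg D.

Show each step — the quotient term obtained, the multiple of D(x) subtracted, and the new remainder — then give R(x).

R(x) = 0

Step 1: lead(−6x⁶ + 4x⁵ + 41x⁴ + 8x³ − 11x² − 34x + 8) ÷ lead(D) = −6x⁶ ÷ 2x² = −3x⁴. Subtract (−3x⁴)·D = −6x⁶ − 12x⁵ + 3x⁴. Remainder: 16x⁵ + 38x⁴ + 8x³ − 11x² − 34x + 8.
Step 2: lead(16x⁵ + 38x⁴ + 8x³ − 11x² − 34x + 8) ÷ lead(D) = 16x⁵ ÷ 2x² = 8x³. Subtract (8x³)·D = 16x⁵ + 32x⁴ − 8x³. Remainder: 6x⁴ + 16x³ − 11x² − 34x + 8.
Step 3: lead(6x⁴ + 16x³ − 11x² − 34x + 8) ÷ lead(D) = 6x⁴ ÷ 2x² = 3x². Subtract (3x²)·D = 6x⁴ + 12x³ − 3x². Remainder: 4x³ − 8x² − 34x + 8.
Step 4: lead(4x³ − 8x² − 34x + 8) ÷ lead(D) = 4x³ ÷ 2x² = 2x. Subtract (2x)·D = 4x³ + 8x² − 2x. Remainder: −16x² − 32x + 8.
Step 5: lead(−16x² − 32x + 8) ÷ lead(D) = −16x² ÷ 2x² = −8. Subtract (−8)·D = −16x² − 32x + 8. Remainder: 0.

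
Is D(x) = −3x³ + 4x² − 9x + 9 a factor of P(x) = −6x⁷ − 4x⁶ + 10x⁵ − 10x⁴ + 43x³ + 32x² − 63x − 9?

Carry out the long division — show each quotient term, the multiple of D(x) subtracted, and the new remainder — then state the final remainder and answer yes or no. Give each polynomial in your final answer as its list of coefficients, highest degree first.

Step 1: lead(−6x⁷ − 4x⁶ + 10x⁵ − 10x⁴ + 43x³ + 32x² − 63x − 9) ÷ lead(D) = −6x⁷ ÷ −3x³ = 2x⁴. Subtract (2x⁴)·D = −6x⁷ + 8x⁶ − 18x⁵ + 18x⁴. Remainder: −12x⁶ + 28x⁵ − 28x⁴ + 43x³ + 32x² − 63x − 9.
Step 2: lead(−12x⁶ + 28x⁵ − 28x⁴ + 43x³ + 32x² − 63x − 9) ÷ lead(D) = −12x⁶ ÷ −3x³ = 4x³. Subtract (4x³)·D = −12x⁶ + 16x⁵ − 36x⁴ + 36x³. Remainder: 12x⁵ + 8x⁴ + 7x³ + 32x² − 63x − 9.
Step 3: lead(12x⁵ + 8x⁴ + 7x³ + 32x² − 63x − 9) ÷ lead(D) = 12x⁵ ÷ −3x³ = −4x². Subtract (−4x²)·D = 12x⁵ − 16x⁴ + 36x³ − 36x². Remainder: 24x⁴ − 29x³ + 68x² − 63x − 9.
Step 4: lead(24x⁴ − 29x³ + 68x² − 63x − 9) ÷ lead(D) = 24x⁴ ÷ −3x³ = −8x. Subtract (−8x)·D = 24x⁴ − 32x³ + 72x² − 72x. Remainder: 3x³ − 4x² + 9x − 9.
Step 5: lead(3x³ − 4x² + 9x − 9) ÷ lead(D) = 3x³ ÷ −3x³ = −1. Subtract (−1)·D = 3x³ − 4x² + 9x − 9. Remainder: 0.

R = [0], so D(x) is a factor of P(x). yes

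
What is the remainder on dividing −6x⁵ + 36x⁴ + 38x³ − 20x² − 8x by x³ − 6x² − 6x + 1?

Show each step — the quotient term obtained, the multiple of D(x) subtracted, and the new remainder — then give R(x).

Step 1: lead(−6x⁵ + 36x⁴ + 38x³ − 20x² − 8x) ÷ lead(D) = −6x⁵ ÷ x³ = −6x². Subtract (−6x²)·D = −6x⁵ + 36x⁴ + 36x³ − 6x². Remainder: 2x³ − 14x² − 8x.
Step 2: lead(2x³ − 14x² − 8x) ÷ lead(D) = 2x³ ÷ x³ = 2. Subtract (2)·D = 2x³ − 12x² − 12x + 2. Remainder: −2x² + 4x − 2.

R(x) = −2x² + 4x − 2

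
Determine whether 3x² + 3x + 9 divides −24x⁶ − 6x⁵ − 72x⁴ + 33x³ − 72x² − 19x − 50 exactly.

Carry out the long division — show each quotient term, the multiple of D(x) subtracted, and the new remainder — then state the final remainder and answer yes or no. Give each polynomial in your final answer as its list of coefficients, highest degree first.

Step 1: lead(−24x⁶ − 6x⁵ − 72x⁴ + 33x³ − 72x² − 19x − 50) ÷ lead(D) = −24x⁶ ÷ 3x² = −8x⁴. Subtract (−8x⁴)·D = −24x⁶ − 24x⁵ − 72x⁴. Remainder: 18x⁵ + 33x³ − 72x² − 19x − 50.
Step 2: lead(18x⁵ + 33x³ − 72x² − 19x − 50) ÷ lead(D) = 18x⁵ ÷ 3x² = 6x³. Subtract (6x³)·D = 18x⁵ + 18x⁴ + 54x³. Remainder: −18x⁴ − 21x³ − 72x² − 19x − 50.
Step 3: lead(−18x⁴ − 21x³ − 72x² − 19x − 50) ÷ lead(D) = −18x⁴ ÷ 3x² = −6x². Subtract (−6x²)·D = −18x⁴ − 18x³ − 54x². Remainder: −3x³ − 18x² − 19x − 50.
Step 4: lead(−3x³ − 18x² − 19x − 50) ÷ lead(D) = −3x³ ÷ 3x² = −x. Subtract (−x)·D = −3x³ − 3x² − 9x. Remainder: −15x² − 10x − 50.
Step 5: lead(−15x² − 10x − 50) ÷ lead(D) = −15x² ÷ 3x² = −5. Subtract (−5)·D = −15x² − 15x − 45. Remainder: 5x − 5.

R = [5, -5], so D(x) is not a factor of P(x). no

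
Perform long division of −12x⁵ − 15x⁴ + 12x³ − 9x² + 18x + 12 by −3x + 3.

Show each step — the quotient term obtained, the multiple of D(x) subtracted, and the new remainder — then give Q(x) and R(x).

Q(x) = 4x⁴ + 9x³ + 5x² + 8x + 2; R(x) = 6

Step 1: lead(−12x⁵ − 15x⁴ + 12x³ − 9x² + 18x + 12) ÷ lead(D) = −12x⁵ ÷ −3x = 4x⁴. Subtract (4x⁴)·D = −12x⁵ + 12x⁴. Remainder: −27x⁴ + 12x³ − 9x² + 18x + 12.
Step 2: lead(−27x⁴ + 12x³ − 9x² + 18x + 12) ÷ lead(D) = −27x⁴ ÷ −3x = 9x³. Subtract (9x³)·D = −27x⁴ + 27x³. Remainder: −15x³ − 9x² + 18x + 12.
Step 3: lead(−15x³ − 9x² + 18x + 12) ÷ lead(D) = −15x³ ÷ −3x = 5x². Subtract (5x²)·D = −15x³ + 15x². Remainder: −24x² + 18x + 12.
Step 4: lead(−24x² + 18x + 12) ÷ lead(D) = −24x² ÷ −3x = 8x. Subtract (8x)·D = −24x² + 24x. Remainder: −6x + 12.
Step 5: lead(−6x + 12) ÷ lead(D) = −6x ÷ −3x = 2. Subtract (2)·D = −6x + 6. Remainder: 6.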